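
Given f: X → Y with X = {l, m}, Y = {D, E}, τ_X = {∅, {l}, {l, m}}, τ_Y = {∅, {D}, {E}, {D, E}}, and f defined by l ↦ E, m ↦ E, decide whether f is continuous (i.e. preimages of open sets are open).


f IS continuous.

Compute f^{-1}(U) for each U ∈ τ_Y:
  U = ∅: f^{-1}(U) = ∅ ∈ τ_X ✓.
  U = {D}: f^{-1}(U) = ∅ ∈ τ_X ✓.
  U = {E}: f^{-1}(U) = {l, m} ∈ τ_X ✓.
  U = {D, E}: f^{-1}(U) = {l, m} ∈ τ_X ✓.
Every preimage lies in τ_X, so f IS continuous.


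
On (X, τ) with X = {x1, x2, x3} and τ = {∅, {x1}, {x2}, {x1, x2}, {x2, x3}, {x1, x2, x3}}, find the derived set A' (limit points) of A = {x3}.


A' = ∅

For each x ∈ X, list the open sets U ∈ τ with x ∈ U, then check whether U ∩ (A ∖ {x}) ≠ ∅ for every such U.
  x = x1: open {x1} ∋ x has {x1} ∩ (A ∖ {x1}) = ∅, so x is NOT a limit point.
  x = x2: open {x2} ∋ x has {x2} ∩ (A ∖ {x2}) = ∅, so x is NOT a limit point.
  x = x3: open {x2, x3} ∋ x has {x2, x3} ∩ (A ∖ {x3}) = ∅, so x is NOT a limit point.
Collecting: A' = ∅.


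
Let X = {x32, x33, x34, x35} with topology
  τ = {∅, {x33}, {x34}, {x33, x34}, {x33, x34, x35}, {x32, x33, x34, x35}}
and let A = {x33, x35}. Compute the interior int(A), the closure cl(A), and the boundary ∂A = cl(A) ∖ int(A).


int(A) = {x33}, cl(A) = {x32, x33, x35}, ∂A = {x32, x35}.

Closed sets in (X, τ) are complements of opens:
  closed(X, τ) = {∅, {x32}, {x32, x35}, {x32, x33, x35}, {x32, x34, x35}, {x32, x33, x34, x35}}.
int(A) = ⋃ {U ∈ τ : U ⊆ A}. Opens contained in A: ∅, {x33}.
Taking the union of these: int(A) = {x33}.
cl(A) = ⋂ {C closed : A ⊆ C}. Closed sets containing A: {x32, x33, x35}, {x32, x33, x34, x35}.
Intersecting these: cl(A) = {x32, x33, x35}.
∂A = cl(A) ∖ int(A) = {x32, x33, x35} ∖ {x33} = {x32, x35}.


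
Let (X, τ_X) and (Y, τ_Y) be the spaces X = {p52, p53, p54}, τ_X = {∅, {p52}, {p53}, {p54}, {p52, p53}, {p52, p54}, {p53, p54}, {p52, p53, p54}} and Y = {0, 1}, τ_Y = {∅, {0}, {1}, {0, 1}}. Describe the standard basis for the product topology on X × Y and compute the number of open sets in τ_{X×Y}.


Basis B = {∅ × ∅, {p52} × {0}, {p52} × {1}, {p53} × {0}, {p53} × {1}, {p54} × {0}, {p54} × {1}, {p52} × {0, 1}, {p52, p53} × {0}, {p52, p54} × {0}, {p52, p53} × {1}, {p52, p54} × {1}, {p53} × {0, 1}, {p53, p54} × {0}, {p53, p54} × {1}, {p54} × {0, 1}, {p52, p53, p54} × {0}, {p52, p53, p54} × {1}, {p52, p53} × {0, 1}, {p52, p54} × {0, 1}, {p53, p54} × {0, 1}, {p52, p53, p54} × {0, 1}}; |τ_{X×Y}| = 64.

Enumerate products U × V with U ∈ τ_X, V ∈ τ_Y (deduplicated):
  ∅ × ∅ = {} (∅)
  {p52} × {0} = {(p52,0)}
  {p52} × {1} = {(p52,1)}
  {p53} × {0} = {(p53,0)}
  {p53} × {1} = {(p53,1)}
  {p54} × {0} = {(p54,0)}
  {p54} × {1} = {(p54,1)}
  {p52} × {0, 1} = {(p52,0), (p52,1)}
  {p52, p53} × {0} = {(p52,0), (p53,0)}
  {p52, p54} × {0} = {(p52,0), (p54,0)}
  {p52, p53} × {1} = {(p52,1), (p53,1)}
  {p52, p54} × {1} = {(p52,1), (p54,1)}
  {p53} × {0, 1} = {(p53,0), (p53,1)}
  {p53, p54} × {0} = {(p53,0), (p54,0)}
  {p53, p54} × {1} = {(p53,1), (p54,1)}
  {p54} × {0, 1} = {(p54,0), (p54,1)}
  {p52, p53, p54} × {0} = {(p52,0), (p53,0), (p54,0)}
  {p52, p53, p54} × {1} = {(p52,1), (p53,1), (p54,1)}
  {p52, p53} × {0, 1} = {(p52,0), (p52,1), (p53,0), (p53,1)}
  {p52, p54} × {0, 1} = {(p52,0), (p52,1), (p54,0), (p54,1)}
  {p53, p54} × {0, 1} = {(p53,0), (p53,1), (p54,0), (p54,1)}
  {p52, p53, p54} × {0, 1} = {(p52,0), (p52,1), (p53,0), (p53,1), (p54,0), (p54,1)}
These 22 distinct sets form the basis B.
Close under arbitrary unions to get τ_{X×Y}; counting gives |τ_{X×Y}| = 64.


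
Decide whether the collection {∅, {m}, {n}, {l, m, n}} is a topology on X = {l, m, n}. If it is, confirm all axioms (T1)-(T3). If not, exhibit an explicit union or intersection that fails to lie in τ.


τ is NOT a topology on X.

Axiom (T1): ∅ ∈ τ? Yes; X ∈ τ? Yes.
Axiom (T2/T3): check pairwise unions and intersections of members of τ.
Counterexample for (T2): {m} ∪ {n} = {m, n} ∉ τ. Therefore τ is NOT a topology.


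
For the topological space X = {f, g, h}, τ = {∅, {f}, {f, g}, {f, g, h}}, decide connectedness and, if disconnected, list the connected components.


(X, τ) is connected.

Find clopen sets (U ∈ τ with X ∖ U ∈ τ):
  U = ∅, X ∖ U = {f, g, h} — both open, so U is clopen.
  U = {f, g, h}, X ∖ U = ∅ — both open, so U is clopen.
Only trivial clopens (∅ and X) exist, so (X, τ) is connected.
Compute connected components by grouping points that agree on all clopens:
  component: {f, g, h}


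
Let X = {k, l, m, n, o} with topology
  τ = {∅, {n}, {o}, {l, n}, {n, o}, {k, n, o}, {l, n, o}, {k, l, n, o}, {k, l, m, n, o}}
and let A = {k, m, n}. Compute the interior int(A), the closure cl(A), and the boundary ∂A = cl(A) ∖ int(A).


int(A) = {n}, cl(A) = {k, l, m, n}, ∂A = {k, l, m}.

Closed sets in (X, τ) are complements of opens:
  closed(X, τ) = {∅, {m}, {k, m}, {l, m}, {k, l, m}, {k, m, o}, {k, l, m, n}, {k, l, m, o}, {k, l, m, n, o}}.
int(A) = ⋃ {U ∈ τ : U ⊆ A}. Opens contained in A: ∅, {n}.
Taking the union of these: int(A) = {n}.
cl(A) = ⋂ {C closed : A ⊆ C}. Closed sets containing A: {k, l, m, n}, {k, l, m, n, o}.
Intersecting these: cl(A) = {k, l, m, n}.
∂A = cl(A) ∖ int(A) = {k, l, m, n} ∖ {n} = {k, l, m}.


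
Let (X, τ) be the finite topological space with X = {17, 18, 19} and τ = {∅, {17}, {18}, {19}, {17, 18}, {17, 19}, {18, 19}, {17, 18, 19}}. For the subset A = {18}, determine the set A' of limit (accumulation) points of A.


A' = ∅

For each x ∈ X, list the open sets U ∈ τ with x ∈ U, then check whether U ∩ (A ∖ {x}) ≠ ∅ for every such U.
  x = 17: open {17} ∋ x has {17} ∩ (A ∖ {17}) = ∅, so x is NOT a limit point.
  x = 18: open {18} ∋ x has {18} ∩ (A ∖ {18}) = ∅, so x is NOT a limit point.
  x = 19: open {19} ∋ x has {19} ∩ (A ∖ {19}) = ∅, so x is NOT a limit point.
Collecting: A' = ∅.


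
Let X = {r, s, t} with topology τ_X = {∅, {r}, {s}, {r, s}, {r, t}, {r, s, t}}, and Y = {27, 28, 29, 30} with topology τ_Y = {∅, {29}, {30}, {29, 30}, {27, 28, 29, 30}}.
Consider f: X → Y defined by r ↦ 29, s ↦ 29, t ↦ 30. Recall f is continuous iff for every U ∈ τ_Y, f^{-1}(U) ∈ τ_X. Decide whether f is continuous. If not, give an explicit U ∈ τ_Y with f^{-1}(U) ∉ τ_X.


f is NOT continuous.

Compute f^{-1}(U) for each U ∈ τ_Y:
  U = ∅: f^{-1}(U) = ∅ ∈ τ_X ✓.
  U = {29}: f^{-1}(U) = {r, s} ∈ τ_X ✓.
  U = {30}: f^{-1}(U) = {t} ∉ τ_X ✗.
  U = {29, 30}: f^{-1}(U) = {r, s, t} ∈ τ_X ✓.
  U = {27, 28, 29, 30}: f^{-1}(U) = {r, s, t} ∈ τ_X ✓.
Found U = {30} with f^{-1}(U) = {t} not in τ_X. Therefore f is NOT continuous.


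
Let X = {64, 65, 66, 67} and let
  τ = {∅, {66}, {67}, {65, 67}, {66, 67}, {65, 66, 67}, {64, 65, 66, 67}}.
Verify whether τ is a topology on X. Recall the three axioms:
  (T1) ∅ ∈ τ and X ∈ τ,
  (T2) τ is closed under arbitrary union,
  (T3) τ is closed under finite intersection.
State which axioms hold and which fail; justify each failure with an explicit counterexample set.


τ IS a topology on X.

Axiom (T1): ∅ ∈ τ? Yes; X ∈ τ? Yes.
Axiom (T2/T3): check pairwise unions and intersections of members of τ.
All pairwise intersections and unions checked — each lies in τ. Therefore τ satisfies (T1), (T2), (T3): it IS a topology on X.


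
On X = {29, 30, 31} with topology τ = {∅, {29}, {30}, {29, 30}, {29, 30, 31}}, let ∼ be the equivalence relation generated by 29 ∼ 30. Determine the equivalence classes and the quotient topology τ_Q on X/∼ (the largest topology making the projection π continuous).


X/∼ = {[29=30], [31]}; |τ_Q| = 3.

Equivalence classes: [29=30], [31].
Quotient map π: X → X/∼ sends 29 ↦ [29=30], 30 ↦ [29=30], 31 ↦ [31].
For each subset V ⊆ X/∼, compute π^{-1}(V) ⊆ X and check whether π^{-1}(V) ∈ τ. V is open in τ_Q iff π^{-1}(V) ∈ τ.
  V = {}: π^{-1}(V) = ∅ ∈ τ ✓.
  V = {[29=30]}: π^{-1}(V) = {29, 30} ∈ τ ✓.
  V = {[31]}: π^{-1}(V) = {31} ∉ τ ✗.
  V = {[29=30], [31]}: π^{-1}(V) = {29, 30, 31} ∈ τ ✓.
Open sets in the quotient: τ_Q = {{}, {[29=30]}, {[29=30], [31]}} (3 elements).


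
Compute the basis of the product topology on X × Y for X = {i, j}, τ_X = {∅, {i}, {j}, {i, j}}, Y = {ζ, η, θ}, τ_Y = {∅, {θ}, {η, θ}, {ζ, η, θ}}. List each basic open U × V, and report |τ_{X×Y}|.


Basis B = {∅ × ∅, {i} × {θ}, {j} × {θ}, {i} × {η, θ}, {i, j} × {θ}, {j} × {η, θ}, {i} × {ζ, η, θ}, {j} × {ζ, η, θ}, {i, j} × {η, θ}, {i, j} × {ζ, η, θ}}; |τ_{X×Y}| = 16.

Enumerate products U × V with U ∈ τ_X, V ∈ τ_Y (deduplicated):
  ∅ × ∅ = {} (∅)
  {i} × {θ} = {(i,θ)}
  {j} × {θ} = {(j,θ)}
  {i} × {η, θ} = {(i,η), (i,θ)}
  {i, j} × {θ} = {(i,θ), (j,θ)}
  {j} × {η, θ} = {(j,η), (j,θ)}
  {i} × {ζ, η, θ} = {(i,ζ), (i,η), (i,θ)}
  {j} × {ζ, η, θ} = {(j,ζ), (j,η), (j,θ)}
  {i, j} × {η, θ} = {(i,η), (i,θ), (j,η), (j,θ)}
  {i, j} × {ζ, η, θ} = {(i,ζ), (i,η), (i,θ), (j,ζ), (j,η), (j,θ)}
These 10 distinct sets form the basis B.
Close under arbitrary unions to get τ_{X×Y}; counting gives |τ_{X×Y}| = 16.


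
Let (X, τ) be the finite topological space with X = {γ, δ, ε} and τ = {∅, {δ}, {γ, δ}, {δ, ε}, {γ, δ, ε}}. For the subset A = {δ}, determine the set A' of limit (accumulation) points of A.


A' = {γ, ε}

For each x ∈ X, list the open sets U ∈ τ with x ∈ U, then check whether U ∩ (A ∖ {x}) ≠ ∅ for every such U.
  x = γ: opens ∋ x are {γ, δ}, {γ, δ, ε}; each meets A ∖ {γ}, so x IS a limit point.
  x = δ: open {δ} ∋ x has {δ} ∩ (A ∖ {δ}) = ∅, so x is NOT a limit point.
  x = ε: opens ∋ x are {δ, ε}, {γ, δ, ε}; each meets A ∖ {ε}, so x IS a limit point.
Collecting: A' = {γ, ε}.


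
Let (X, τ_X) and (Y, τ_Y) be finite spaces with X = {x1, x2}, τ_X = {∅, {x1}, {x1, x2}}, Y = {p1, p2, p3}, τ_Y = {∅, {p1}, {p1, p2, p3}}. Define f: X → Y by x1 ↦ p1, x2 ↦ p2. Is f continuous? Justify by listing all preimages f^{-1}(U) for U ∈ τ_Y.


f IS continuous.

Compute f^{-1}(U) for each U ∈ τ_Y:
  U = ∅: f^{-1}(U) = ∅ ∈ τ_X ✓.
  U = {p1}: f^{-1}(U) = {x1} ∈ τ_X ✓.
  U = {p1, p2, p3}: f^{-1}(U) = {x1, x2} ∈ τ_X ✓.
Every preimage lies in τ_X, so f IS continuous.


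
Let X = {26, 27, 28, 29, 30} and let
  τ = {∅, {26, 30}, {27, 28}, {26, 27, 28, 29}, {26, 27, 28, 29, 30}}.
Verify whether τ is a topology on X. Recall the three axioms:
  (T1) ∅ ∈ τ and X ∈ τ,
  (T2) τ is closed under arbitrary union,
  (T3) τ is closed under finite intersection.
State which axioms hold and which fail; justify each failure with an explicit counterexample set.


τ is NOT a topology on X.

Axiom (T1): ∅ ∈ τ? Yes; X ∈ τ? Yes.
Axiom (T2/T3): check pairwise unions and intersections of members of τ.
Counterexample for (T2): {26, 30} ∪ {27, 28} = {26, 27, 28, 30} ∉ τ. Therefore τ is NOT a topology.


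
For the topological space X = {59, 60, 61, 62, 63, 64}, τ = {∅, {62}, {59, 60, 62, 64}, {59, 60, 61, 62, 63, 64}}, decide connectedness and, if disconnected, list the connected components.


(X, τ) is connected.

Find clopen sets (U ∈ τ with X ∖ U ∈ τ):
  U = ∅, X ∖ U = {59, 60, 61, 62, 63, 64} — both open, so U is clopen.
  U = {59, 60, 61, 62, 63, 64}, X ∖ U = ∅ — both open, so U is clopen.
Only trivial clopens (∅ and X) exist, so (X, τ) is connected.
Compute connected components by grouping points that agree on all clopens:
  component: {59, 60, 61, 62, 63, 64}


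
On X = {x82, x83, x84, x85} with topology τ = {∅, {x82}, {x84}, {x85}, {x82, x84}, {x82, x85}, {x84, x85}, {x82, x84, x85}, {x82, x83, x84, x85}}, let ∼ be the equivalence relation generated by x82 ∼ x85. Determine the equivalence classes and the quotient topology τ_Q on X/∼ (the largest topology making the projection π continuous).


X/∼ = {[x82=x85], [x83], [x84]}; |τ_Q| = 5.

Equivalence classes: [x82=x85], [x83], [x84].
Quotient map π: X → X/∼ sends x82 ↦ [x82=x85], x83 ↦ [x83], x84 ↦ [x84], x85 ↦ [x82=x85].
For each subset V ⊆ X/∼, compute π^{-1}(V) ⊆ X and check whether π^{-1}(V) ∈ τ. V is open in τ_Q iff π^{-1}(V) ∈ τ.
  V = {}: π^{-1}(V) = ∅ ∈ τ ✓.
  V = {[x82=x85]}: π^{-1}(V) = {x82, x85} ∈ τ ✓.
  V = {[x83]}: π^{-1}(V) = {x83} ∉ τ ✗.
  V = {[x82=x85], [x83]}: π^{-1}(V) = {x82, x83, x85} ∉ τ ✗.
  V = {[x84]}: π^{-1}(V) = {x84} ∈ τ ✓.
  V = {[x82=x85], [x84]}: π^{-1}(V) = {x82, x84, x85} ∈ τ ✓.
  V = {[x83], [x84]}: π^{-1}(V) = {x83, x84} ∉ τ ✗.
  V = {[x82=x85], [x83], [x84]}: π^{-1}(V) = {x82, x83, x84, x85} ∈ τ ✓.
Open sets in the quotient: τ_Q = {{}, {[x82=x85]}, {[x84]}, {[x82=x85], [x84]}, {[x82=x85], [x83], [x84]}} (5 elements).


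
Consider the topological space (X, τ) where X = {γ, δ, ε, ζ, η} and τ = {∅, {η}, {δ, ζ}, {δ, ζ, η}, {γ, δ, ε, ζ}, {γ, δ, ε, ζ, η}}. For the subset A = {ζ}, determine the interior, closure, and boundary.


int(A) = ∅, cl(A) = {γ, δ, ε, ζ}, ∂A = {γ, δ, ε, ζ}.

Closed sets in (X, τ) are complements of opens:
  closed(X, τ) = {∅, {η}, {γ, ε}, {γ, ε, η}, {γ, δ, ε, ζ}, {γ, δ, ε, ζ, η}}.
int(A) = ⋃ {U ∈ τ : U ⊆ A}. Opens contained in A: ∅.
Taking the union of these: int(A) = ∅.
cl(A) = ⋂ {C closed : A ⊆ C}. Closed sets containing A: {γ, δ, ε, ζ}, {γ, δ, ε, ζ, η}.
Intersecting these: cl(A) = {γ, δ, ε, ζ}.
∂A = cl(A) ∖ int(A) = {γ, δ, ε, ζ} ∖ ∅ = {γ, δ, ε, ζ}.


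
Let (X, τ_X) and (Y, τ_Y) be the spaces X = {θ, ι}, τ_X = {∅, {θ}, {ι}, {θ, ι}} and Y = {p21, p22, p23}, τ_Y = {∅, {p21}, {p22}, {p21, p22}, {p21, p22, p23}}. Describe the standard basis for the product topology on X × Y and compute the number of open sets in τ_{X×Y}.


Basis B = {∅ × ∅, {θ} × {p21}, {θ} × {p22}, {ι} × {p21}, {ι} × {p22}, {θ} × {p21, p22}, {θ, ι} × {p21}, {θ, ι} × {p22}, {ι} × {p21, p22}, {θ} × {p21, p22, p23}, {ι} × {p21, p22, p23}, {θ, ι} × {p21, p22}, {θ, ι} × {p21, p22, p23}}; |τ_{X×Y}| = 25.

Enumerate products U × V with U ∈ τ_X, V ∈ τ_Y (deduplicated):
  ∅ × ∅ = {} (∅)
  {θ} × {p21} = {(θ,p21)}
  {θ} × {p22} = {(θ,p22)}
  {ι} × {p21} = {(ι,p21)}
  {ι} × {p22} = {(ι,p22)}
  {θ} × {p21, p22} = {(θ,p21), (θ,p22)}
  {θ, ι} × {p21} = {(θ,p21), (ι,p21)}
  {θ, ι} × {p22} = {(θ,p22), (ι,p22)}
  {ι} × {p21, p22} = {(ι,p21), (ι,p22)}
  {θ} × {p21, p22, p23} = {(θ,p21), (θ,p22), (θ,p23)}
  {ι} × {p21, p22, p23} = {(ι,p21), (ι,p22), (ι,p23)}
  {θ, ι} × {p21, p22} = {(θ,p21), (θ,p22), (ι,p21), (ι,p22)}
  {θ, ι} × {p21, p22, p23} = {(θ,p21), (θ,p22), (θ,p23), (ι,p21), (ι,p22), (ι,p23)}
These 13 distinct sets form the basis B.
Close under arbitrary unions to get τ_{X×Y}; counting gives |τ_{X×Y}| = 25.


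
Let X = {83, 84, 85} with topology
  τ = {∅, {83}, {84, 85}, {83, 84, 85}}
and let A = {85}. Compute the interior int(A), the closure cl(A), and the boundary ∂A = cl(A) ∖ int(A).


int(A) = ∅, cl(A) = {84, 85}, ∂A = {84, 85}.

Closed sets in (X, τ) are complements of opens:
  closed(X, τ) = {∅, {83}, {84, 85}, {83, 84, 85}}.
int(A) = ⋃ {U ∈ τ : U ⊆ A}. Opens contained in A: ∅.
Taking the union of these: int(A) = ∅.
cl(A) = ⋂ {C closed : A ⊆ C}. Closed sets containing A: {84, 85}, {83, 84, 85}.
Intersecting these: cl(A) = {84, 85}.
∂A = cl(A) ∖ int(A) = {84, 85} ∖ ∅ = {84, 85}.


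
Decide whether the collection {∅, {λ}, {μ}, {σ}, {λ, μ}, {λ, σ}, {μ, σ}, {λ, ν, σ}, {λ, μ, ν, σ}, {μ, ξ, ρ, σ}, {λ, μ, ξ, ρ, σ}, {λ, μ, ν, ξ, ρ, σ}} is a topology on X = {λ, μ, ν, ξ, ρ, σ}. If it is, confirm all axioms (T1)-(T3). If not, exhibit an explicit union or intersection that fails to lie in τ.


τ is NOT a topology on X.

Axiom (T1): ∅ ∈ τ? Yes; X ∈ τ? Yes.
Axiom (T2/T3): check pairwise unions and intersections of members of τ.
Counterexample for (T2): {λ} ∪ {μ, σ} = {λ, μ, σ} ∉ τ. Therefore τ is NOT a topology.


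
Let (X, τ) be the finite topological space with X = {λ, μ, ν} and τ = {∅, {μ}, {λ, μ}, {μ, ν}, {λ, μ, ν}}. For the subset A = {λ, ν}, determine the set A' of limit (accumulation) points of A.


A' = ∅

For each x ∈ X, list the open sets U ∈ τ with x ∈ U, then check whether U ∩ (A ∖ {x}) ≠ ∅ for every such U.
  x = λ: open {λ, μ} ∋ x has {λ, μ} ∩ (A ∖ {λ}) = ∅, so x is NOT a limit point.
  x = μ: open {μ} ∋ x has {μ} ∩ (A ∖ {μ}) = ∅, so x is NOT a limit point.
  x = ν: open {μ, ν} ∋ x has {μ, ν} ∩ (A ∖ {ν}) = ∅, so x is NOT a limit point.
Collecting: A' = ∅.


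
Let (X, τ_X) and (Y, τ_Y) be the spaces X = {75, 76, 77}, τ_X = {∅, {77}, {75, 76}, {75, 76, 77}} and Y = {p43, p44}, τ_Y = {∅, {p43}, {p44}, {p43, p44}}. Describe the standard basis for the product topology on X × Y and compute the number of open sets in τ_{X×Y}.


Basis B = {∅ × ∅, {77} × {p43}, {77} × {p44}, {75, 76} × {p43}, {75, 76} × {p44}, {77} × {p43, p44}, {75, 76, 77} × {p43}, {75, 76, 77} × {p44}, {75, 76} × {p43, p44}, {75, 76, 77} × {p43, p44}}; |τ_{X×Y}| = 16.

Enumerate products U × V with U ∈ τ_X, V ∈ τ_Y (deduplicated):
  ∅ × ∅ = {} (∅)
  {77} × {p43} = {(77,p43)}
  {77} × {p44} = {(77,p44)}
  {75, 76} × {p43} = {(75,p43), (76,p43)}
  {75, 76} × {p44} = {(75,p44), (76,p44)}
  {77} × {p43, p44} = {(77,p43), (77,p44)}
  {75, 76, 77} × {p43} = {(75,p43), (76,p43), (77,p43)}
  {75, 76, 77} × {p44} = {(75,p44), (76,p44), (77,p44)}
  {75, 76} × {p43, p44} = {(75,p43), (75,p44), (76,p43), (76,p44)}
  {75, 76, 77} × {p43, p44} = {(75,p43), (75,p44), (76,p43), (76,p44), (77,p43), (77,p44)}
These 10 distinct sets form the basis B.
Close under arbitrary unions to get τ_{X×Y}; counting gives |τ_{X×Y}| = 16.


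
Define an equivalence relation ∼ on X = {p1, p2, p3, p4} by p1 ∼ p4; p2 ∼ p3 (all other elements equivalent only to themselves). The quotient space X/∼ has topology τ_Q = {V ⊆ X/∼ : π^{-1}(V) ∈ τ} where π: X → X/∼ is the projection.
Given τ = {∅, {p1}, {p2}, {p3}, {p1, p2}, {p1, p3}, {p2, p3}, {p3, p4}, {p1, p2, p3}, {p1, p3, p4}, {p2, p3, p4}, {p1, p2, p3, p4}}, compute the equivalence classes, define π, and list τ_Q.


X/∼ = {[p1=p4], [p2=p3]}; |τ_Q| = 3.

Equivalence classes: [p1=p4], [p2=p3].
Quotient map π: X → X/∼ sends p1 ↦ [p1=p4], p2 ↦ [p2=p3], p3 ↦ [p2=p3], p4 ↦ [p1=p4].
For each subset V ⊆ X/∼, compute π^{-1}(V) ⊆ X and check whether π^{-1}(V) ∈ τ. V is open in τ_Q iff π^{-1}(V) ∈ τ.
  V = {}: π^{-1}(V) = ∅ ∈ τ ✓.
  V = {[p1=p4]}: π^{-1}(V) = {p1, p4} ∉ τ ✗.
  V = {[p2=p3]}: π^{-1}(V) = {p2, p3} ∈ τ ✓.
  V = {[p1=p4], [p2=p3]}: π^{-1}(V) = {p1, p2, p3, p4} ∈ τ ✓.
Open sets in the quotient: τ_Q = {{}, {[p2=p3]}, {[p1=p4], [p2=p3]}} (3 elements).


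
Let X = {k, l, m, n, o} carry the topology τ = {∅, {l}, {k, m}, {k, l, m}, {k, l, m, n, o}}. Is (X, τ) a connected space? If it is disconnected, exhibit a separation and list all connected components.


(X, τ) is connected.

Find clopen sets (U ∈ τ with X ∖ U ∈ τ):
  U = ∅, X ∖ U = {k, l, m, n, o} — both open, so U is clopen.
  U = {k, l, m, n, o}, X ∖ U = ∅ — both open, so U is clopen.
Only trivial clopens (∅ and X) exist, so (X, τ) is connected.
Compute connected components by grouping points that agree on all clopens:
  component: {k, l, m, n, o}


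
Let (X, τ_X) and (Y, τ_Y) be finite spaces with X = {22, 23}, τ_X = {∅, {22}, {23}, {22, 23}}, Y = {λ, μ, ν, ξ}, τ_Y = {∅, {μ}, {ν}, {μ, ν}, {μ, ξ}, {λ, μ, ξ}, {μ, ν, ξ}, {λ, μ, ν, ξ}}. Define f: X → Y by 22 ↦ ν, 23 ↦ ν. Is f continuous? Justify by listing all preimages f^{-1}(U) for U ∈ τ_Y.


f IS continuous.

Compute f^{-1}(U) for each U ∈ τ_Y:
  U = ∅: f^{-1}(U) = ∅ ∈ τ_X ✓.
  U = {μ}: f^{-1}(U) = ∅ ∈ τ_X ✓.
  U = {ν}: f^{-1}(U) = {22, 23} ∈ τ_X ✓.
  U = {μ, ν}: f^{-1}(U) = {22, 23} ∈ τ_X ✓.
  U = {μ, ξ}: f^{-1}(U) = ∅ ∈ τ_X ✓.
  U = {λ, μ, ξ}: f^{-1}(U) = ∅ ∈ τ_X ✓.
  U = {μ, ν, ξ}: f^{-1}(U) = {22, 23} ∈ τ_X ✓.
  U = {λ, μ, ν, ξ}: f^{-1}(U) = {22, 23} ∈ τ_X ✓.
Every preimage lies in τ_X, so f IS continuous.


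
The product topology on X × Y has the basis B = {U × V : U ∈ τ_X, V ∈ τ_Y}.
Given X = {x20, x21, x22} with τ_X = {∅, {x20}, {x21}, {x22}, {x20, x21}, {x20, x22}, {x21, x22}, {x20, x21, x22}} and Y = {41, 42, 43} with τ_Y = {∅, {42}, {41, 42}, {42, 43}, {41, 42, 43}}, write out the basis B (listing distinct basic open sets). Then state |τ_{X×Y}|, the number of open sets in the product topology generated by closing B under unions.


Basis B = {∅ × ∅, {x20} × {42}, {x21} × {42}, {x22} × {42}, {x20} × {41, 42}, {x20} × {42, 43}, {x20, x21} × {42}, {x20, x22} × {42}, {x21} × {41, 42}, {x21} × {42, 43}, {x21, x22} × {42}, {x22} × {41, 42}, {x22} × {42, 43}, {x20} × {41, 42, 43}, {x20, x21, x22} × {42}, {x21} × {41, 42, 43}, {x22} × {41, 42, 43}, {x20, x21} × {41, 42}, {x20, x22} × {41, 42}, {x20, x21} × {42, 43}, {x20, x22} × {42, 43}, {x21, x22} × {41, 42}, {x21, x22} × {42, 43}, {x20, x21} × {41, 42, 43}, {x20, x22} × {41, 42, 43}, {x20, x21, x22} × {41, 42}, {x20, x21, x22} × {42, 43}, {x21, x22} × {41, 42, 43}, {x20, x21, x22} × {41, 42, 43}}; |τ_{X×Y}| = 125.

Enumerate products U × V with U ∈ τ_X, V ∈ τ_Y (deduplicated):
  ∅ × ∅ = {} (∅)
  {x20} × {42} = {(x20,42)}
  {x21} × {42} = {(x21,42)}
  {x22} × {42} = {(x22,42)}
  {x20} × {41, 42} = {(x20,41), (x20,42)}
  {x20} × {42, 43} = {(x20,42), (x20,43)}
  {x20, x21} × {42} = {(x20,42), (x21,42)}
  {x20, x22} × {42} = {(x20,42), (x22,42)}
  {x21} × {41, 42} = {(x21,41), (x21,42)}
  {x21} × {42, 43} = {(x21,42), (x21,43)}
  {x21, x22} × {42} = {(x21,42), (x22,42)}
  {x22} × {41, 42} = {(x22,41), (x22,42)}
  {x22} × {42, 43} = {(x22,42), (x22,43)}
  {x20} × {41, 42, 43} = {(x20,41), (x20,42), (x20,43)}
  {x20, x21, x22} × {42} = {(x20,42), (x21,42), (x22,42)}
  {x21} × {41, 42, 43} = {(x21,41), (x21,42), (x21,43)}
  {x22} × {41, 42, 43} = {(x22,41), (x22,42), (x22,43)}
  {x20, x21} × {41, 42} = {(x20,41), (x20,42), (x21,41), (x21,42)}
  {x20, x22} × {41, 42} = {(x20,41), (x20,42), (x22,41), (x22,42)}
  {x20, x21} × {42, 43} = {(x20,42), (x20,43), (x21,42), (x21,43)}
  {x20, x22} × {42, 43} = {(x20,42), (x20,43), (x22,42), (x22,43)}
  {x21, x22} × {41, 42} = {(x21,41), (x21,42), (x22,41), (x22,42)}
  {x21, x22} × {42, 43} = {(x21,42), (x21,43), (x22,42), (x22,43)}
  {x20, x21} × {41, 42, 43} = {(x20,41), (x20,42), (x20,43), (x21,41), (x21,42), (x21,43)}
  {x20, x22} × {41, 42, 43} = {(x20,41), (x20,42), (x20,43), (x22,41), (x22,42), (x22,43)}
  {x20, x21, x22} × {41, 42} = {(x20,41), (x20,42), (x21,41), (x21,42), (x22,41), (x22,42)}
  {x20, x21, x22} × {42, 43} = {(x20,42), (x20,43), (x21,42), (x21,43), (x22,42), (x22,43)}
  {x21, x22} × {41, 42, 43} = {(x21,41), (x21,42), (x21,43), (x22,41), (x22,42), (x22,43)}
  {x20, x21, x22} × {41, 42, 43} = {(x20,41), (x20,42), (x20,43), (x21,41), (x21,42), (x21,43), (x22,41), (x22,42), (x22,43)}
These 29 distinct sets form the basis B.
Close under arbitrary unions to get τ_{X×Y}; counting gives |τ_{X×Y}| = 125.


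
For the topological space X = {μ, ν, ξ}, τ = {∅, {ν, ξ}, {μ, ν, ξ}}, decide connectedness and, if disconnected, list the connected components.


(X, τ) is connected.

Find clopen sets (U ∈ τ with X ∖ U ∈ τ):
  U = ∅, X ∖ U = {μ, ν, ξ} — both open, so U is clopen.
  U = {μ, ν, ξ}, X ∖ U = ∅ — both open, so U is clopen.
Only trivial clopens (∅ and X) exist, so (X, τ) is connected.
Compute connected components by grouping points that agree on all clopens:
  component: {μ, ν, ξ}


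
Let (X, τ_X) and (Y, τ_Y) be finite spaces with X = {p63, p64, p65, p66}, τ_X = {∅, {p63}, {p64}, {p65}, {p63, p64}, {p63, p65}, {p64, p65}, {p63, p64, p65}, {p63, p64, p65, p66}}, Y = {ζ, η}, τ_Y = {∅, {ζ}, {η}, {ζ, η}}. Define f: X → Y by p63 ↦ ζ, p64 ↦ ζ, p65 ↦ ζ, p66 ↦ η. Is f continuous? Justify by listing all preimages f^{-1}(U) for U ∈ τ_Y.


f is NOT continuous.

Compute f^{-1}(U) for each U ∈ τ_Y:
  U = ∅: f^{-1}(U) = ∅ ∈ τ_X ✓.
  U = {ζ}: f^{-1}(U) = {p63, p64, p65} ∈ τ_X ✓.
  U = {η}: f^{-1}(U) = {p66} ∉ τ_X ✗.
  U = {ζ, η}: f^{-1}(U) = {p63, p64, p65, p66} ∈ τ_X ✓.
Found U = {η} with f^{-1}(U) = {p66} not in τ_X. Therefore f is NOT continuous.


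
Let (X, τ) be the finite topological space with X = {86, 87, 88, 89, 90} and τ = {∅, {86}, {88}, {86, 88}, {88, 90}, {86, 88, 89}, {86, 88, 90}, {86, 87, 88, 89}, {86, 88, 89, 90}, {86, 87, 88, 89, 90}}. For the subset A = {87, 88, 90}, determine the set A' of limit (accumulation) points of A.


A' = {87, 89, 90}

For each x ∈ X, list the open sets U ∈ τ with x ∈ U, then check whether U ∩ (A ∖ {x}) ≠ ∅ for every such U.
  x = 86: open {86} ∋ x has {86} ∩ (A ∖ {86}) = ∅, so x is NOT a limit point.
  x = 87: opens ∋ x are {86, 87, 88, 89}, {86, 87, 88, 89, 90}; each meets A ∖ {87}, so x IS a limit point.
  x = 88: open {88} ∋ x has {88} ∩ (A ∖ {88}) = ∅, so x is NOT a limit point.
  x = 89: opens ∋ x are {86, 88, 89}, {86, 87, 88, 89}, {86, 88, 89, 90}, {86, 87, 88, 89, 90}; each meets A ∖ {89}, so x IS a limit point.
  x = 90: opens ∋ x are {88, 90}, {86, 88, 90}, {86, 88, 89, 90}, {86, 87, 88, 89, 90}; each meets A ∖ {90}, so x IS a limit point.
Collecting: A' = {87, 89, 90}.


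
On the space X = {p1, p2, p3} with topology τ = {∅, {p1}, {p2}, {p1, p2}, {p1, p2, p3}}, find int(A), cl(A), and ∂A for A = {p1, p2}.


int(A) = {p1, p2}, cl(A) = {p1, p2, p3}, ∂A = {p3}.

Closed sets in (X, τ) are complements of opens:
  closed(X, τ) = {∅, {p3}, {p1, p3}, {p2, p3}, {p1, p2, p3}}.
int(A) = ⋃ {U ∈ τ : U ⊆ A}. Opens contained in A: ∅, {p1}, {p2}, {p1, p2}.
Taking the union of these: int(A) = {p1, p2}.
cl(A) = ⋂ {C closed : A ⊆ C}. Closed sets containing A: {p1, p2, p3}.
Intersecting these: cl(A) = {p1, p2, p3}.
∂A = cl(A) ∖ int(A) = {p1, p2, p3} ∖ {p1, p2} = {p3}.


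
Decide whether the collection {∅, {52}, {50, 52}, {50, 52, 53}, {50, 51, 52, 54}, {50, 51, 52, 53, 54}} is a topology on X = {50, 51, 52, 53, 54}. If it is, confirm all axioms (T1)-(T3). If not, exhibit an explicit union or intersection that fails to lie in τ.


τ IS a topology on X.

Axiom (T1): ∅ ∈ τ? Yes; X ∈ τ? Yes.
Axiom (T2/T3): check pairwise unions and intersections of members of τ.
All pairwise intersections and unions checked — each lies in τ. Therefore τ satisfies (T1), (T2), (T3): it IS a topology on X.


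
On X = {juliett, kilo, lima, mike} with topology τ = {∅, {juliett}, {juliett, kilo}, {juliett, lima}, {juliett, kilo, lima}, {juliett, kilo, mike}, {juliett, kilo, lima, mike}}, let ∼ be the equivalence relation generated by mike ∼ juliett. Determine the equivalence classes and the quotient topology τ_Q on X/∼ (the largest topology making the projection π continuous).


X/∼ = {[juliett=mike], [kilo], [lima]}; |τ_Q| = 3.

Equivalence classes: [juliett=mike], [kilo], [lima].
Quotient map π: X → X/∼ sends juliett ↦ [juliett=mike], kilo ↦ [kilo], lima ↦ [lima], mike ↦ [juliett=mike].
For each subset V ⊆ X/∼, compute π^{-1}(V) ⊆ X and check whether π^{-1}(V) ∈ τ. V is open in τ_Q iff π^{-1}(V) ∈ τ.
  V = {}: π^{-1}(V) = ∅ ∈ τ ✓.
  V = {[juliett=mike]}: π^{-1}(V) = {juliett, mike} ∉ τ ✗.
  V = {[kilo]}: π^{-1}(V) = {kilo} ∉ τ ✗.
  V = {[juliett=mike], [kilo]}: π^{-1}(V) = {juliett, kilo, mike} ∈ τ ✓.
  V = {[lima]}: π^{-1}(V) = {lima} ∉ τ ✗.
  V = {[juliett=mike], [lima]}: π^{-1}(V) = {juliett, lima, mike} ∉ τ ✗.
  V = {[kilo], [lima]}: π^{-1}(V) = {kilo, lima} ∉ τ ✗.
  V = {[juliett=mike], [kilo], [lima]}: π^{-1}(V) = {juliett, kilo, lima, mike} ∈ τ ✓.
Open sets in the quotient: τ_Q = {{}, {[juliett=mike], [kilo]}, {[juliett=mike], [kilo], [lima]}} (3 elements).


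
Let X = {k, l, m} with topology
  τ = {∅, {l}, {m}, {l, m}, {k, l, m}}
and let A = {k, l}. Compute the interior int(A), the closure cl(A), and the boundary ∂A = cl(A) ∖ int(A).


int(A) = {l}, cl(A) = {k, l}, ∂A = {k}.

Closed sets in (X, τ) are complements of opens:
  closed(X, τ) = {∅, {k}, {k, l}, {k, m}, {k, l, m}}.
int(A) = ⋃ {U ∈ τ : U ⊆ A}. Opens contained in A: ∅, {l}.
Taking the union of these: int(A) = {l}.
cl(A) = ⋂ {C closed : A ⊆ C}. Closed sets containing A: {k, l}, {k, l, m}.
Intersecting these: cl(A) = {k, l}.
∂A = cl(A) ∖ int(A) = {k, l} ∖ {l} = {k}.


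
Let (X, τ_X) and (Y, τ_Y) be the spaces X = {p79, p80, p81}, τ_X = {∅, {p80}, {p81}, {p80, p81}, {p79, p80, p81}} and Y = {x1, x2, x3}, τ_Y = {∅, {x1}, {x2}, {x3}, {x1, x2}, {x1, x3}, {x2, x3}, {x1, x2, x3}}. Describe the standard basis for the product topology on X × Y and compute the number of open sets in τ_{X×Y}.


Basis B = {∅ × ∅, {p80} × {x1}, {p80} × {x2}, {p80} × {x3}, {p81} × {x1}, {p81} × {x2}, {p81} × {x3}, {p80} × {x1, x2}, {p80} × {x1, x3}, {p80, p81} × {x1}, {p80} × {x2, x3}, {p80, p81} × {x2}, {p80, p81} × {x3}, {p81} × {x1, x2}, {p81} × {x1, x3}, {p81} × {x2, x3}, {p79, p80, p81} × {x1}, {p79, p80, p81} × {x2}, {p79, p80, p81} × {x3}, {p80} × {x1, x2, x3}, {p81} × {x1, x2, x3}, {p80, p81} × {x1, x2}, {p80, p81} × {x1, x3}, {p80, p81} × {x2, x3}, {p79, p80, p81} × {x1, x2}, {p79, p80, p81} × {x1, x3}, {p79, p80, p81} × {x2, x3}, {p80, p81} × {x1, x2, x3}, {p79, p80, p81} × {x1, x2, x3}}; |τ_{X×Y}| = 125.

Enumerate products U × V with U ∈ τ_X, V ∈ τ_Y (deduplicated):
  ∅ × ∅ = {} (∅)
  {p80} × {x1} = {(p80,x1)}
  {p80} × {x2} = {(p80,x2)}
  {p80} × {x3} = {(p80,x3)}
  {p81} × {x1} = {(p81,x1)}
  {p81} × {x2} = {(p81,x2)}
  {p81} × {x3} = {(p81,x3)}
  {p80} × {x1, x2} = {(p80,x1), (p80,x2)}
  {p80} × {x1, x3} = {(p80,x1), (p80,x3)}
  {p80, p81} × {x1} = {(p80,x1), (p81,x1)}
  {p80} × {x2, x3} = {(p80,x2), (p80,x3)}
  {p80, p81} × {x2} = {(p80,x2), (p81,x2)}
  {p80, p81} × {x3} = {(p80,x3), (p81,x3)}
  {p81} × {x1, x2} = {(p81,x1), (p81,x2)}
  {p81} × {x1, x3} = {(p81,x1), (p81,x3)}
  {p81} × {x2, x3} = {(p81,x2), (p81,x3)}
  {p79, p80, p81} × {x1} = {(p79,x1), (p80,x1), (p81,x1)}
  {p79, p80, p81} × {x2} = {(p79,x2), (p80,x2), (p81,x2)}
  {p79, p80, p81} × {x3} = {(p79,x3), (p80,x3), (p81,x3)}
  {p80} × {x1, x2, x3} = {(p80,x1), (p80,x2), (p80,x3)}
  {p81} × {x1, x2, x3} = {(p81,x1), (p81,x2), (p81,x3)}
  {p80, p81} × {x1, x2} = {(p80,x1), (p80,x2), (p81,x1), (p81,x2)}
  {p80, p81} × {x1, x3} = {(p80,x1), (p80,x3), (p81,x1), (p81,x3)}
  {p80, p81} × {x2, x3} = {(p80,x2), (p80,x3), (p81,x2), (p81,x3)}
  {p79, p80, p81} × {x1, x2} = {(p79,x1), (p79,x2), (p80,x1), (p80,x2), (p81,x1), (p81,x2)}
  {p79, p80, p81} × {x1, x3} = {(p79,x1), (p79,x3), (p80,x1), (p80,x3), (p81,x1), (p81,x3)}
  {p79, p80, p81} × {x2, x3} = {(p79,x2), (p79,x3), (p80,x2), (p80,x3), (p81,x2), (p81,x3)}
  {p80, p81} × {x1, x2, x3} = {(p80,x1), (p80,x2), (p80,x3), (p81,x1), (p81,x2), (p81,x3)}
  {p79, p80, p81} × {x1, x2, x3} = {(p79,x1), (p79,x2), (p79,x3), (p80,x1), (p80,x2), (p80,x3), (p81,x1), (p81,x2), (p81,x3)}
These 29 distinct sets form the basis B.
Close under arbitrary unions to get τ_{X×Y}; counting gives |τ_{X×Y}| = 125.


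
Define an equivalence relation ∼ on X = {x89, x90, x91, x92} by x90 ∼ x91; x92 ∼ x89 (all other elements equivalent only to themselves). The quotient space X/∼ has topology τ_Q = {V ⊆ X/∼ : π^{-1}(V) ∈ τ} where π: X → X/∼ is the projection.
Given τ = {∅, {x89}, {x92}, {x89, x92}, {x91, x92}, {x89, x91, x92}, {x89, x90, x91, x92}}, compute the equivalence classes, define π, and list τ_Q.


X/∼ = {[x89=x92], [x90=x91]}; |τ_Q| = 3.

Equivalence classes: [x89=x92], [x90=x91].
Quotient map π: X → X/∼ sends x89 ↦ [x89=x92], x90 ↦ [x90=x91], x91 ↦ [x90=x91], x92 ↦ [x89=x92].
For each subset V ⊆ X/∼, compute π^{-1}(V) ⊆ X and check whether π^{-1}(V) ∈ τ. V is open in τ_Q iff π^{-1}(V) ∈ τ.
  V = {}: π^{-1}(V) = ∅ ∈ τ ✓.
  V = {[x89=x92]}: π^{-1}(V) = {x89, x92} ∈ τ ✓.
  V = {[x90=x91]}: π^{-1}(V) = {x90, x91} ∉ τ ✗.
  V = {[x89=x92], [x90=x91]}: π^{-1}(V) = {x89, x90, x91, x92} ∈ τ ✓.
Open sets in the quotient: τ_Q = {{}, {[x89=x92]}, {[x89=x92], [x90=x91]}} (3 elements).


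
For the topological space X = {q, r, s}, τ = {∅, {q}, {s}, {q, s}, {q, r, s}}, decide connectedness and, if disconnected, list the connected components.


(X, τ) is connected.

Find clopen sets (U ∈ τ with X ∖ U ∈ τ):
  U = ∅, X ∖ U = {q, r, s} — both open, so U is clopen.
  U = {q, r, s}, X ∖ U = ∅ — both open, so U is clopen.
Only trivial clopens (∅ and X) exist, so (X, τ) is connected.
Compute connected components by grouping points that agree on all clopens:
  component: {q, r, s}


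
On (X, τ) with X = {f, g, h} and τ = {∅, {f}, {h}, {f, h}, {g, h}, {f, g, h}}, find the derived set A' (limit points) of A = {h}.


A' = {g}

For each x ∈ X, list the open sets U ∈ τ with x ∈ U, then check whether U ∩ (A ∖ {x}) ≠ ∅ for every such U.
  x = f: open {f} ∋ x has {f} ∩ (A ∖ {f}) = ∅, so x is NOT a limit point.
  x = g: opens ∋ x are {g, h}, {f, g, h}; each meets A ∖ {g}, so x IS a limit point.
  x = h: open {h} ∋ x has {h} ∩ (A ∖ {h}) = ∅, so x is NOT a limit point.
Collecting: A' = {g}.


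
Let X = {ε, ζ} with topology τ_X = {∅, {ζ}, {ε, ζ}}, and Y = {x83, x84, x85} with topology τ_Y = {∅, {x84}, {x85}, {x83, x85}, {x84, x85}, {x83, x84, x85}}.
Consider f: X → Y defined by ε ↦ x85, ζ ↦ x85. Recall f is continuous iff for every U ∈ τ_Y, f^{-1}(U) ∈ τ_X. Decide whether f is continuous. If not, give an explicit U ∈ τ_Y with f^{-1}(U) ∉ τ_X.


f IS continuous.

Compute f^{-1}(U) for each U ∈ τ_Y:
  U = ∅: f^{-1}(U) = ∅ ∈ τ_X ✓.
  U = {x84}: f^{-1}(U) = ∅ ∈ τ_X ✓.
  U = {x85}: f^{-1}(U) = {ε, ζ} ∈ τ_X ✓.
  U = {x83, x85}: f^{-1}(U) = {ε, ζ} ∈ τ_X ✓.
  U = {x84, x85}: f^{-1}(U) = {ε, ζ} ∈ τ_X ✓.
  U = {x83, x84, x85}: f^{-1}(U) = {ε, ζ} ∈ τ_X ✓.
Every preimage lies in τ_X, so f IS continuous.


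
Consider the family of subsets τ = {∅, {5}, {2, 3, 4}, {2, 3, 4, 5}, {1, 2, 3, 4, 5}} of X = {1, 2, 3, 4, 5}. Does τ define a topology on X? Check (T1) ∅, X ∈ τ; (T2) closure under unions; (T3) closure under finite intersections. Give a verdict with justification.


τ IS a topology on X.

Axiom (T1): ∅ ∈ τ? Yes; X ∈ τ? Yes.
Axiom (T2/T3): check pairwise unions and intersections of members of τ.
All pairwise intersections and unions checked — each lies in τ. Therefore τ satisfies (T1), (T2), (T3): it IS a topology on X.


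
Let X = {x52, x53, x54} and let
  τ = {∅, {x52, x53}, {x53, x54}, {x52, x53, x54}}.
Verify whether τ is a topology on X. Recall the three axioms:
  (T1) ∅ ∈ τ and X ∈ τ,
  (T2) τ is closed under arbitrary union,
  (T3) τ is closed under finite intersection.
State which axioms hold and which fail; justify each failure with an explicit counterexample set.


τ is NOT a topology on X.

Axiom (T1): ∅ ∈ τ? Yes; X ∈ τ? Yes.
Axiom (T2/T3): check pairwise unions and intersections of members of τ.
Counterexample for (T3): {x52, x53} ∩ {x53, x54} = {x53} ∉ τ. Therefore τ is NOT a topology.


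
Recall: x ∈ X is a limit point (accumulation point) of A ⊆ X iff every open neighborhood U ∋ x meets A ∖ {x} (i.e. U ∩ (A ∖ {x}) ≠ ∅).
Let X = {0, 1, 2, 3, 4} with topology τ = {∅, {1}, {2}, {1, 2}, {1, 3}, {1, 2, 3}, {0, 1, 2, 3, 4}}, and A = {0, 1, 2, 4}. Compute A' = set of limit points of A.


A' = {0, 3, 4}

For each x ∈ X, list the open sets U ∈ τ with x ∈ U, then check whether U ∩ (A ∖ {x}) ≠ ∅ for every such U.
  x = 0: opens ∋ x are {0, 1, 2, 3, 4}; each meets A ∖ {0}, so x IS a limit point.
  x = 1: open {1} ∋ x has {1} ∩ (A ∖ {1}) = ∅, so x is NOT a limit point.
  x = 2: open {2} ∋ x has {2} ∩ (A ∖ {2}) = ∅, so x is NOT a limit point.
  x = 3: opens ∋ x are {1, 3}, {1, 2, 3}, {0, 1, 2, 3, 4}; each meets A ∖ {3}, so x IS a limit point.
  x = 4: opens ∋ x are {0, 1, 2, 3, 4}; each meets A ∖ {4}, so x IS a limit point.
Collecting: A' = {0, 3, 4}.


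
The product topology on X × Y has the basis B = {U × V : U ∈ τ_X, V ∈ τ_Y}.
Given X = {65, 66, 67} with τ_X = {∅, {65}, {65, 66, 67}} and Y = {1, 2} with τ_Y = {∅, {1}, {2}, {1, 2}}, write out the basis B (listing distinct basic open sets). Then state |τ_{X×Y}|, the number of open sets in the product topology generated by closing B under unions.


Basis B = {∅ × ∅, {65} × {1}, {65} × {2}, {65} × {1, 2}, {65, 66, 67} × {1}, {65, 66, 67} × {2}, {65, 66, 67} × {1, 2}}; |τ_{X×Y}| = 9.

Enumerate products U × V with U ∈ τ_X, V ∈ τ_Y (deduplicated):
  ∅ × ∅ = {} (∅)
  {65} × {1} = {(65,1)}
  {65} × {2} = {(65,2)}
  {65} × {1, 2} = {(65,1), (65,2)}
  {65, 66, 67} × {1} = {(65,1), (66,1), (67,1)}
  {65, 66, 67} × {2} = {(65,2), (66,2), (67,2)}
  {65, 66, 67} × {1, 2} = {(65,1), (65,2), (66,1), (66,2), (67,1), (67,2)}
These 7 distinct sets form the basis B.
Close under arbitrary unions to get τ_{X×Y}; counting gives |τ_{X×Y}| = 9.


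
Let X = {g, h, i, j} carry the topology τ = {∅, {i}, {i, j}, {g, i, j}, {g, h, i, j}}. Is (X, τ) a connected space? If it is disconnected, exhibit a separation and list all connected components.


(X, τ) is connected.

Find clopen sets (U ∈ τ with X ∖ U ∈ τ):
  U = ∅, X ∖ U = {g, h, i, j} — both open, so U is clopen.
  U = {g, h, i, j}, X ∖ U = ∅ — both open, so U is clopen.
Only trivial clopens (∅ and X) exist, so (X, τ) is connected.
Compute connected components by grouping points that agree on all clopens:
  component: {g, h, i, j}


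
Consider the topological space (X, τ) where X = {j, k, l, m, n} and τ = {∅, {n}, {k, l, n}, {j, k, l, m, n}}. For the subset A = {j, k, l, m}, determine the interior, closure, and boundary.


int(A) = ∅, cl(A) = {j, k, l, m}, ∂A = {j, k, l, m}.

Closed sets in (X, τ) are complements of opens:
  closed(X, τ) = {∅, {j, m}, {j, k, l, m}, {j, k, l, m, n}}.
int(A) = ⋃ {U ∈ τ : U ⊆ A}. Opens contained in A: ∅.
Taking the union of these: int(A) = ∅.
cl(A) = ⋂ {C closed : A ⊆ C}. Closed sets containing A: {j, k, l, m}, {j, k, l, m, n}.
Intersecting these: cl(A) = {j, k, l, m}.
∂A = cl(A) ∖ int(A) = {j, k, l, m} ∖ ∅ = {j, k, l, m}.


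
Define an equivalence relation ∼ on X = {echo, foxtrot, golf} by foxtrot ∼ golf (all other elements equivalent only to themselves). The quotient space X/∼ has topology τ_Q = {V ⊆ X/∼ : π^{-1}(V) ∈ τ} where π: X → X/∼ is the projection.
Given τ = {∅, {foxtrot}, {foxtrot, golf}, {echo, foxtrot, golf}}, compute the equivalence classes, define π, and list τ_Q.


X/∼ = {[echo], [foxtrot=golf]}; |τ_Q| = 3.

Equivalence classes: [echo], [foxtrot=golf].
Quotient map π: X → X/∼ sends echo ↦ [echo], foxtrot ↦ [foxtrot=golf], golf ↦ [foxtrot=golf].
For each subset V ⊆ X/∼, compute π^{-1}(V) ⊆ X and check whether π^{-1}(V) ∈ τ. V is open in τ_Q iff π^{-1}(V) ∈ τ.
  V = {}: π^{-1}(V) = ∅ ∈ τ ✓.
  V = {[echo]}: π^{-1}(V) = {echo} ∉ τ ✗.
  V = {[foxtrot=golf]}: π^{-1}(V) = {foxtrot, golf} ∈ τ ✓.
  V = {[echo], [foxtrot=golf]}: π^{-1}(V) = {echo, foxtrot, golf} ∈ τ ✓.
Open sets in the quotient: τ_Q = {{}, {[foxtrot=golf]}, {[echo], [foxtrot=golf]}} (3 elements).
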